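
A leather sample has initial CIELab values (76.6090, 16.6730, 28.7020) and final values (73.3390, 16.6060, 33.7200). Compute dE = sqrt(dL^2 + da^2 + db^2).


dL = -3.2700, da = -0.067, db = 5.0180
dE = sqrt((-3.2700)^2 + (-0.067)^2 + 5.0180^2) = 5.9898


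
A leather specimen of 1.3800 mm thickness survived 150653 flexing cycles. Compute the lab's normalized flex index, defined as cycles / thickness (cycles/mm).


Formula: Index = cycles / thickness
Substituting: Index = 150653 / 1.3800
Result: 109168.8406 cycles/mm


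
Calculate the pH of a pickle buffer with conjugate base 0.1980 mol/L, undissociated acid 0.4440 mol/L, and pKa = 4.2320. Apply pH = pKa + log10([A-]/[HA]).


ratio = [A-] / [HA] = 0.1980 / 0.4440 = 0.4459
log10(ratio) = -0.3507
pH = pKa + log10(ratio) = 4.2320 - 0.3507 = 3.8813


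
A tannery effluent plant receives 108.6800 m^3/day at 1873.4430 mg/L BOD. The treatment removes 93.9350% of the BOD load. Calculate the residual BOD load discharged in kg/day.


Load_in = volume * conc / 1000 = 108.6800 * 1873.4430 / 1000 = 203.6058 kg/day
Removed = Load_in * eff / 100 = 203.6058 * 93.9350 / 100 = 191.2571 kg/day
Load_out = Load_in - Removed = 203.6058 - 191.2571 = 12.3487 kg/day


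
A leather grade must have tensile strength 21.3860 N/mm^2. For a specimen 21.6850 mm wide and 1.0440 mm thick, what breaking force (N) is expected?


Formula: F = TS * w * t
Substituting: F = 21.3860 * 21.6850 * 1.0440
Result: 484.1606 N


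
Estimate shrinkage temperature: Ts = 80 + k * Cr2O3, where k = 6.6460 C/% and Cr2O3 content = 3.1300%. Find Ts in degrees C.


Formula: Ts = 80 + k * Cr2O3
Substituting: Ts = 80 + 6.6460 * 3.1300
Result: 100.8020 C


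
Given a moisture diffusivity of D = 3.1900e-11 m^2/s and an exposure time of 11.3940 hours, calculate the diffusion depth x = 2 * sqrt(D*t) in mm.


t = 11.3940 hr * 3600 = 41018.4000 s
D * t = 3.1900e-11 * 41018.4000 = 1.3085e-06
x = 2 * sqrt(D*t) = 2 * sqrt(1.3085e-06) = 0.00228778 m = 2.2878 mm


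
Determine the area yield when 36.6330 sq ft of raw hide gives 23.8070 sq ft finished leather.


Formula: Yield = finished / raw * 100
Substituting: Yield = 23.8070 / 36.6330 * 100
Result: 64.9879 %


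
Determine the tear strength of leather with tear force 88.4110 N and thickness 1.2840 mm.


Formula: Tear strength = force / thickness
Substituting: Tear strength = 88.4110 / 1.2840
Result: 68.8559 N/mm


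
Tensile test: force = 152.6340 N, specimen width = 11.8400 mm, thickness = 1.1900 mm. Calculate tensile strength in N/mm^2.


Formula: TS = force / (width * thickness)
Substituting: TS = 152.6340 / (11.8400 * 1.1900)
Result: 10.8331 N/mm^2


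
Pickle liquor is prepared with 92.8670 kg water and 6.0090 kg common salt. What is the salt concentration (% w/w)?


Formula: Conc = salt / (water + salt) * 100
Substituting: Conc = 6.0090 / (92.8670 + 6.0090) * 100
Result: 6.0773 %


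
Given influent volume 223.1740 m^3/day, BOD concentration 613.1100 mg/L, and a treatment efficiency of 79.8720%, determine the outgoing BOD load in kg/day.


Load_in = volume * conc / 1000 = 223.1740 * 613.1100 / 1000 = 136.8302 kg/day
Removed = Load_in * eff / 100 = 136.8302 * 79.8720 / 100 = 109.2890 kg/day
Load_out = Load_in - Removed = 136.8302 - 109.2890 = 27.5412 kg/day


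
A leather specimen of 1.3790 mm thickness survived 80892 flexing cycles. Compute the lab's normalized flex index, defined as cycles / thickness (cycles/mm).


Formula: Index = cycles / thickness
Substituting: Index = 80892 / 1.3790
Result: 58659.8985 cycles/mm


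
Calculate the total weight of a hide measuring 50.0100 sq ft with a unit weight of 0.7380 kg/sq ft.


Formula: Weight = area * weight_per_sqft
Substituting: Weight = 50.0100 * 0.7380
Result: 36.9074 kg


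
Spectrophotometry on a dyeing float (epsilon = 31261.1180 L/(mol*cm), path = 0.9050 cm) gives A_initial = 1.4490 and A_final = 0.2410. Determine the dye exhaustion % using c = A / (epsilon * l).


c_initial = A_i / (epsilon * l) = 1.4490 / (31261.1180 * 0.9050) = 5.1217e-05 mol/L
c_final = A_f / (epsilon * l) = 0.2410 / (31261.1180 * 0.9050) = 8.5185e-06 mol/L
Exhaustion = (c_initial - c_final) / c_initial * 100 = (5.1217e-05 - 8.5185e-06) / 5.1217e-05 * 100 = 83.3678 %


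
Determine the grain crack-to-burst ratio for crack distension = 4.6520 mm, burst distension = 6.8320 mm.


Formula: Ratio = crack / burst
Substituting: Ratio = 4.6520 / 6.8320
Result: 0.6809


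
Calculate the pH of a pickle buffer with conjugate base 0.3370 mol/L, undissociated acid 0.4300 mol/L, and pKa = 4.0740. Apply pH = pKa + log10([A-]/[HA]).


ratio = [A-] / [HA] = 0.3370 / 0.4300 = 0.7837
log10(ratio) = -0.1058
pH = pKa + log10(ratio) = 4.0740 - 0.1058 = 3.9682


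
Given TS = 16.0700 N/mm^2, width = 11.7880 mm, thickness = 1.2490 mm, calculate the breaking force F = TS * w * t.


Formula: F = TS * w * t
Substituting: F = 16.0700 * 11.7880 * 1.2490
Result: 236.6020 N


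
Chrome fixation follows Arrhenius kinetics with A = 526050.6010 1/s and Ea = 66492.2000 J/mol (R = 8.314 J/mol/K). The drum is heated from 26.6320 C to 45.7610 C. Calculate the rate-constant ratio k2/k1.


T1 = 26.6320 + 273.15 = 299.7820 K; T2 = 45.7610 + 273.15 = 318.9110 K
k1 = A * exp(-Ea/(R*T1)) = 526050.6010 * exp(-66492.2000/(8.314*299.7820)) = 1.3642e-06 1/s
k2 = A * exp(-Ea/(R*T2)) = 526050.6010 * exp(-66492.2000/(8.314*318.9110)) = 6.7582e-06 1/s
k2/k1 = 6.7582e-06 / 1.3642e-06 = 4.9541


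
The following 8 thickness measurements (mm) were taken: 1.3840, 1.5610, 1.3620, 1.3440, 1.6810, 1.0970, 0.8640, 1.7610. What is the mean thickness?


Formula: Average = sum / n
Substituting: Average = 11.0540 / 8
Result: 1.3818 mm


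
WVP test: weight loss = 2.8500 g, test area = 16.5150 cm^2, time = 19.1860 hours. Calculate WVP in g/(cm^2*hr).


Formula: WVP = loss / (area * time)
Substituting: WVP = 2.8500 / (16.5150 * 19.1860)
Result: 0.0089946 g/(cm^2*hr)


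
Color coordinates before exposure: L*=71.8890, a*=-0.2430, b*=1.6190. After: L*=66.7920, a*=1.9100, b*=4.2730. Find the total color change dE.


dL = -5.0970, da = 2.1530, db = 2.6540
dE = sqrt((-5.0970)^2 + 2.1530^2 + 2.6540^2) = 6.1367


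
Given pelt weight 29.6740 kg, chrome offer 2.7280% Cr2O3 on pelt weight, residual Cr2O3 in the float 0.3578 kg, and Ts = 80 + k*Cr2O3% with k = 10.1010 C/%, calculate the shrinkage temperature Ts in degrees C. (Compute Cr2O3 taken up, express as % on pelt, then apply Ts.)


Offered = pelt * offer_pct / 100 = 29.6740 * 2.7280 / 100 = 0.8095 kg
Uptake = offered - residual = 0.8095 - 0.3578 = 0.4517 kg
Cr2O3% on pelt = uptake / pelt * 100 = 0.4517 / 29.6740 * 100 = 1.5222 %
Ts = 80 + k * Cr2O3% = 80 + 10.1010 * 1.5222 = 95.3761 C


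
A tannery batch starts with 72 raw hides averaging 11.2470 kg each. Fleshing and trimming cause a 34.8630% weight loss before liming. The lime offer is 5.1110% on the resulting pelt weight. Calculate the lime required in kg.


Total_raw = N * avg_wt = 72 * 11.2470 = 809.7840 kg
Substrate = Total_raw * (1 - loss/100) = 809.7840 * (1 - 34.8630/100) = 527.4690 kg
Lime = Substrate * pct / 100 = 527.4690 * 5.1110 / 100 = 26.9589 kg


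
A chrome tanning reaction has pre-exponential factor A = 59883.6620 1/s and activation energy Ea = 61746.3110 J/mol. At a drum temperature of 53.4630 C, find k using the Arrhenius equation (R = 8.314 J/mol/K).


T_K = T_C + 273.15 = 53.4630 + 273.15 = 326.6130 K
exponent = -Ea / (R * T_K) = -61746.3110 / (8.314 * 326.6130) = -22.7388
k = A * exp(exponent) = 59883.6620 * exp(-22.7388) = 7.9795e-06 1/s


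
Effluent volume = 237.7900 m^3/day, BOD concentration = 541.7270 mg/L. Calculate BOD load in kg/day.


Formula: BOD_load = volume * conc / 1000
Substituting: BOD_load = 237.7900 * 541.7270 / 1000
Result: 128.8173 kg/day


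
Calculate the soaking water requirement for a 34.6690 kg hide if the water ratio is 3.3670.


Formula: Water = hide_weight * ratio
Substituting: Water = 34.6690 * 3.3670
Result: 116.7305 kg


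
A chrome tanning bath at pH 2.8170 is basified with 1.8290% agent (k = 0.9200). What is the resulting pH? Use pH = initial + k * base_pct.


Formula: pH_final = pH_initial + k * base_pct
Substituting: pH_final = 2.8170 + 0.9200 * 1.8290
Result: 4.4997


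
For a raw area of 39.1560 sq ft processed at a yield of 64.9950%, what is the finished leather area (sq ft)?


Formula: finished = raw * yield / 100
Substituting: finished = 39.1560 * 64.9950 / 100
Result: 25.4494 sq ft


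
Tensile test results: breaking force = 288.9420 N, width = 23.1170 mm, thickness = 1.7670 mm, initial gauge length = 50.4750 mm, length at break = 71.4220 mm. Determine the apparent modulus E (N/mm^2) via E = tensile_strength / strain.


TS = F / (w * t) = 288.9420 / (23.1170 * 1.7670) = 7.0736 N/mm^2
strain = (Lf - L0) / L0 = (71.4220 - 50.4750) / 50.4750 = 0.4150
E = TS / strain = 7.0736 / 0.4150 = 17.0450 N/mm^2


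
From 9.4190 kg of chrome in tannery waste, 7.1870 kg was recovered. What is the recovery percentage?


Formula: Recovery = recovered / input * 100
Substituting: Recovery = 7.1870 / 9.4190 * 100
Result: 76.3032 %


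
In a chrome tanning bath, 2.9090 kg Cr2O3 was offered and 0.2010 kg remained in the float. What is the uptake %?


Formula: Uptake = (offered - residual) / offered * 100
Substituting: Uptake = (2.9090 - 0.2010) / 2.9090 * 100
Result: 93.0904 %


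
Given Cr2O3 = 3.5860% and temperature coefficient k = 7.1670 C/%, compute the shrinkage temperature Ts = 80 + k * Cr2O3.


Formula: Ts = 80 + k * Cr2O3
Substituting: Ts = 80 + 7.1670 * 3.5860
Result: 105.7009 C


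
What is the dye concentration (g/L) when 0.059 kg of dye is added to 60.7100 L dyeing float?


Formula: Conc = dye_mass(kg) / volume(L) * 1000
Substituting: Conc = 0.059 / 60.7100 * 1000
Result: 0.9718 g/L


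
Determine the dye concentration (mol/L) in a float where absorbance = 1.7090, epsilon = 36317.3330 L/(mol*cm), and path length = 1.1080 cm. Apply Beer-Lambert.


Formula: c = A / (epsilon * l)
Substituting: c = 1.7090 / (36317.3330 * 1.1080)
Result: 4.2471e-05 mol/L


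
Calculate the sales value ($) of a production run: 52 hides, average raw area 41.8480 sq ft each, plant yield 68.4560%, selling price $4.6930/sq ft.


Raw_total = N * avg_area = 52 * 41.8480 = 2176.0960 sq ft
Finished = Raw_total * yield / 100 = 2176.0960 * 68.4560 / 100 = 1489.6683 sq ft
Value = Finished * price = 1489.6683 * 4.6930 = 6991.0132 $


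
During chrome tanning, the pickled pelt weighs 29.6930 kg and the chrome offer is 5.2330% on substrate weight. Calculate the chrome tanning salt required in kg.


Formula: Chrome = substrate * pct / 100
Substituting: Chrome = 29.6930 * 5.2330 / 100
Result: 1.5538 kg


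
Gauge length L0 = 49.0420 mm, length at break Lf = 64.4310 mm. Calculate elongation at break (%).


Formula: Elongation = (Lf - L0) / L0 * 100
Substituting: Elongation = (64.4310 - 49.0420) / 49.0420 * 100
Result: 31.3792 %


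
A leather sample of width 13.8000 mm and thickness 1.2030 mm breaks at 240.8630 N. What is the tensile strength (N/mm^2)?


Formula: TS = force / (width * thickness)
Substituting: TS = 240.8630 / (13.8000 * 1.2030)
Result: 14.5086 N/mm^2


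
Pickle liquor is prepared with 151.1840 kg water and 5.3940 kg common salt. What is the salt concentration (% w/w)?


Formula: Conc = salt / (water + salt) * 100
Substituting: Conc = 5.3940 / (151.1840 + 5.3940) * 100
Result: 3.4449 %


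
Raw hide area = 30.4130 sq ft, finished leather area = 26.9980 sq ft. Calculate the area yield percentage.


Formula: Yield = finished / raw * 100
Substituting: Yield = 26.9980 / 30.4130 * 100
Result: 88.7712 %


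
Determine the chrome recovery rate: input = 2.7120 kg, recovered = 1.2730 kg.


Formula: Recovery = recovered / input * 100
Substituting: Recovery = 1.2730 / 2.7120 * 100
Result: 46.9395 %


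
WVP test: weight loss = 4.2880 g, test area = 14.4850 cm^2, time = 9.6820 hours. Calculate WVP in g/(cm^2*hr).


Formula: WVP = loss / (area * time)
Substituting: WVP = 4.2880 / (14.4850 * 9.6820)
Result: 0.0305753 g/(cm^2*hr)


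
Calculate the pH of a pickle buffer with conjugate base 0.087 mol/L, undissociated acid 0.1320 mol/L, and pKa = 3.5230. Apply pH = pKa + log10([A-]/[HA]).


ratio = [A-] / [HA] = 0.087 / 0.1320 = 0.6591
log10(ratio) = -0.1811
pH = pKa + log10(ratio) = 3.5230 - 0.1811 = 3.3419


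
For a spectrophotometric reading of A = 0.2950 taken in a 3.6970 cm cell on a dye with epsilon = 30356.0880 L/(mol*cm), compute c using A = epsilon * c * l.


Formula: c = A / (epsilon * l)
Substituting: c = 0.2950 / (30356.0880 * 3.6970)
Result: 2.6286e-06 mol/L


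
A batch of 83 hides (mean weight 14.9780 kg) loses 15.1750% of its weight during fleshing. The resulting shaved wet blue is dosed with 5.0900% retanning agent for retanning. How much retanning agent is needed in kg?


Total_raw = N * avg_wt = 83 * 14.9780 = 1243.1740 kg
Substrate = Total_raw * (1 - loss/100) = 1243.1740 * (1 - 15.1750/100) = 1054.5223 kg
Retan = Substrate * pct / 100 = 1054.5223 * 5.0900 / 100 = 53.6752 kg


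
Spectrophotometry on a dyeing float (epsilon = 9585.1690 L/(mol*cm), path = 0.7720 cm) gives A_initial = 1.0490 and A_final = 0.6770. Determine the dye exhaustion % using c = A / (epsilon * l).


c_initial = A_i / (epsilon * l) = 1.0490 / (9585.1690 * 0.7720) = 1.4176e-04 mol/L
c_final = A_f / (epsilon * l) = 0.6770 / (9585.1690 * 0.7720) = 9.1490e-05 mol/L
Exhaustion = (c_initial - c_final) / c_initial * 100 = (1.4176e-04 - 9.1490e-05) / 1.4176e-04 * 100 = 35.4623 %


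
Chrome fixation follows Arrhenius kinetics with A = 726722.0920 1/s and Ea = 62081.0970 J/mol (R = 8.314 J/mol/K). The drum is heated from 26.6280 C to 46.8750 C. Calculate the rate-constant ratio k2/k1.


T1 = 26.6280 + 273.15 = 299.7780 K; T2 = 46.8750 + 273.15 = 320.0250 K
k1 = A * exp(-Ea/(R*T1)) = 726722.0920 * exp(-62081.0970/(8.314*299.7780)) = 1.1058e-05 1/s
k2 = A * exp(-Ea/(R*T2)) = 726722.0920 * exp(-62081.0970/(8.314*320.0250)) = 5.3468e-05 1/s
k2/k1 = 5.3468e-05 / 1.1058e-05 = 4.8351


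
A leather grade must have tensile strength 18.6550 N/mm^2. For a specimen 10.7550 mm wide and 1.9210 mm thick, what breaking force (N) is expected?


Formula: F = TS * w * t
Substituting: F = 18.6550 * 10.7550 * 1.9210
Result: 385.4189 N


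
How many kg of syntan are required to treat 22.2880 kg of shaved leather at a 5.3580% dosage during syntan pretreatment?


Formula: Syntan = substrate * pct / 100
Substituting: Syntan = 22.2880 * 5.3580 / 100
Result: 1.1942 kg


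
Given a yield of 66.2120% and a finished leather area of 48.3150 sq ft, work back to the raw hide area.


Formula: raw = finished * 100 / yield
Substituting: raw = 48.3150 * 100 / 66.2120
Result: 72.9702 sq ft


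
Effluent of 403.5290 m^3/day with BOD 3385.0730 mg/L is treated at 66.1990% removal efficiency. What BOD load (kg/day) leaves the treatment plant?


Load_in = volume * conc / 1000 = 403.5290 * 3385.0730 / 1000 = 1365.9751 kg/day
Removed = Load_in * eff / 100 = 1365.9751 * 66.1990 / 100 = 904.2619 kg/day
Load_out = Load_in - Removed = 1365.9751 - 904.2619 = 461.7133 kg/day


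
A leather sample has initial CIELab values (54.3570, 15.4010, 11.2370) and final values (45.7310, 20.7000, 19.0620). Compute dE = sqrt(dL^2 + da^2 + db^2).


dL = -8.6260, da = 5.2990, db = 7.8250
dE = sqrt((-8.6260)^2 + 5.2990^2 + 7.8250^2) = 12.7952


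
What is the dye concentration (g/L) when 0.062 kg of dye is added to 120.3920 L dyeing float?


Formula: Conc = dye_mass(kg) / volume(L) * 1000
Substituting: Conc = 0.062 / 120.3920 * 1000
Result: 0.5150 g/L


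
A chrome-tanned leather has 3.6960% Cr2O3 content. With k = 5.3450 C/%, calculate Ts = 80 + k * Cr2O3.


Formula: Ts = 80 + k * Cr2O3
Substituting: Ts = 80 + 5.3450 * 3.6960
Result: 99.7551 C


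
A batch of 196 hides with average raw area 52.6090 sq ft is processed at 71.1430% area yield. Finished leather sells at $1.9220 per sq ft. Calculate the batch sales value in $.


Raw_total = N * avg_area = 196 * 52.6090 = 10311.3640 sq ft
Finished = Raw_total * yield / 100 = 10311.3640 * 71.1430 / 100 = 7335.8137 sq ft
Value = Finished * price = 7335.8137 * 1.9220 = 14099.4339 $


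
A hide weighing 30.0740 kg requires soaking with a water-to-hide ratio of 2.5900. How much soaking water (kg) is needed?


Formula: Water = hide_weight * ratio
Substituting: Water = 30.0740 * 2.5900
Result: 77.8917 kg


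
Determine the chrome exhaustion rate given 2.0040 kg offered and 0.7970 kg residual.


Formula: Uptake = (offered - residual) / offered * 100
Substituting: Uptake = (2.0040 - 0.7970) / 2.0040 * 100
Result: 60.2295 %


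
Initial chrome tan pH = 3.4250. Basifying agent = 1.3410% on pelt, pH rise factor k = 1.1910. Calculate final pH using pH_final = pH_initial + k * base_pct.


Formula: pH_final = pH_initial + k * base_pct
Substituting: pH_final = 3.4250 + 1.1910 * 1.3410
Result: 5.0221


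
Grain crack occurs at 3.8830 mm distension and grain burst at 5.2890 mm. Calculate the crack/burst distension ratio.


Formula: Ratio = crack / burst
Substituting: Ratio = 3.8830 / 5.2890
Result: 0.7342


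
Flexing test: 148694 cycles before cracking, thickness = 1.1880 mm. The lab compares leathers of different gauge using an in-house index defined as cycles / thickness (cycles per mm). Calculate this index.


Formula: Index = cycles / thickness
Substituting: Index = 148694 / 1.1880
Result: 125163.2997 cycles/mm


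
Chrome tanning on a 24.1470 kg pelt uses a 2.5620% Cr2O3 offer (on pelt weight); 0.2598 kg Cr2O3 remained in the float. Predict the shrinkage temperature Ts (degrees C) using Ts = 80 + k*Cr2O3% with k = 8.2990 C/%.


Offered = pelt * offer_pct / 100 = 24.1470 * 2.5620 / 100 = 0.6186 kg
Uptake = offered - residual = 0.6186 - 0.2598 = 0.3588 kg
Cr2O3% on pelt = uptake / pelt * 100 = 0.3588 / 24.1470 * 100 = 1.4861 %
Ts = 80 + k * Cr2O3% = 80 + 8.2990 * 1.4861 = 92.3331 C


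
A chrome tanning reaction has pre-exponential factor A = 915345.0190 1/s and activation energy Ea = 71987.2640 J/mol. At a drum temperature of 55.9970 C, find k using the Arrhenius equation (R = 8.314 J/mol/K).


T_K = T_C + 273.15 = 55.9970 + 273.15 = 329.1470 K
exponent = -Ea / (R * T_K) = -71987.2640 / (8.314 * 329.1470) = -26.3061
k = A * exp(exponent) = 915345.0190 * exp(-26.3061) = 3.4436e-06 1/s


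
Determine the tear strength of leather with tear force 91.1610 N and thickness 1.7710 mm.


Formula: Tear strength = force / thickness
Substituting: Tear strength = 91.1610 / 1.7710
Result: 51.4743 N/mm


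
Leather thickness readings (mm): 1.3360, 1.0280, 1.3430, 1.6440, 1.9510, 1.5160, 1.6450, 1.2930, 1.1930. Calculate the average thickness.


Formula: Average = sum / n
Substituting: Average = 12.9490 / 9
Result: 1.4388 mm


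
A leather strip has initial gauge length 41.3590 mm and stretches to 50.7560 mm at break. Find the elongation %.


Formula: Elongation = (Lf - L0) / L0 * 100
Substituting: Elongation = (50.7560 - 41.3590) / 41.3590 * 100
Result: 22.7206 %


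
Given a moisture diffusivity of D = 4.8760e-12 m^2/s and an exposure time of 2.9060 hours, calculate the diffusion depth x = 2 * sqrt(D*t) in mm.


t = 2.9060 hr * 3600 = 10461.6000 s
D * t = 4.8760e-12 * 10461.6000 = 5.1011e-08
x = 2 * sqrt(D*t) = 2 * sqrt(5.1011e-08) = 4.5171e-04 m = 0.4517 mm


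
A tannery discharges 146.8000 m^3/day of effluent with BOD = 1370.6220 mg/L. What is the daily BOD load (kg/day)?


Formula: BOD_load = volume * conc / 1000
Substituting: BOD_load = 146.8000 * 1370.6220 / 1000
Result: 201.2073 kg/day


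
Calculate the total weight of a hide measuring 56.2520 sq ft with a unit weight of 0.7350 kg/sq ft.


Formula: Weight = area * weight_per_sqft
Substituting: Weight = 56.2520 * 0.7350
Result: 41.3452 kg


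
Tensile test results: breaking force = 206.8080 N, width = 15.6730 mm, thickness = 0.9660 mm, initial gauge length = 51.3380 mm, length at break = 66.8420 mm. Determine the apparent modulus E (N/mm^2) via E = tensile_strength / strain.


TS = F / (w * t) = 206.8080 / (15.6730 * 0.9660) = 13.6596 N/mm^2
strain = (Lf - L0) / L0 = (66.8420 - 51.3380) / 51.3380 = 0.3020
E = TS / strain = 13.6596 / 0.3020 = 45.2307 N/mm^2


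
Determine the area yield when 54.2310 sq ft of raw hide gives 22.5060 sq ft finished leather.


Formula: Yield = finished / raw * 100
Substituting: Yield = 22.5060 / 54.2310 * 100
Result: 41.5002 %


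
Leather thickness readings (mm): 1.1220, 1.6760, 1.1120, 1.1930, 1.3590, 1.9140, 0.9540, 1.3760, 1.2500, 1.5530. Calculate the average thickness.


Formula: Average = sum / n
Substituting: Average = 13.5090 / 10
Result: 1.3509 mm


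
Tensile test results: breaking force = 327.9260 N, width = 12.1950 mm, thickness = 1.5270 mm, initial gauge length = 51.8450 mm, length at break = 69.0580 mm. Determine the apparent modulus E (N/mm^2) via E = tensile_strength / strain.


TS = F / (w * t) = 327.9260 / (12.1950 * 1.5270) = 17.6098 N/mm^2
strain = (Lf - L0) / L0 = (69.0580 - 51.8450) / 51.8450 = 0.3320
E = TS / strain = 17.6098 / 0.3320 = 53.0402 N/mm^2


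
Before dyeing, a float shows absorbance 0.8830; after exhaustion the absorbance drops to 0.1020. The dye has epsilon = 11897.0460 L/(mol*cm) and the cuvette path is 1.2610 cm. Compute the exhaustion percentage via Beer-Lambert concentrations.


c_initial = A_i / (epsilon * l) = 0.8830 / (11897.0460 * 1.2610) = 5.8858e-05 mol/L
c_final = A_f / (epsilon * l) = 0.1020 / (11897.0460 * 1.2610) = 6.7990e-06 mol/L
Exhaustion = (c_initial - c_final) / c_initial * 100 = (5.8858e-05 - 6.7990e-06) / 5.8858e-05 * 100 = 88.4485 %


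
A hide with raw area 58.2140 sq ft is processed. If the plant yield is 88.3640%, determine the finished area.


Formula: finished = raw * yield / 100
Substituting: finished = 58.2140 * 88.3640 / 100
Result: 51.4402 sq ft


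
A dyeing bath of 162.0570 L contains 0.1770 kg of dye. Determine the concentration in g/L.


Formula: Conc = dye_mass(kg) / volume(L) * 1000
Substituting: Conc = 0.1770 / 162.0570 * 1000
Result: 1.0922 g/L


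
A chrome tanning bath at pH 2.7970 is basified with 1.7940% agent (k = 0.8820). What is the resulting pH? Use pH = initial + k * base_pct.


Formula: pH_final = pH_initial + k * base_pct
Substituting: pH_final = 2.7970 + 0.8820 * 1.7940
Result: 4.3793


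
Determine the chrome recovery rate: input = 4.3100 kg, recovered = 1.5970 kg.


Formula: Recovery = recovered / input * 100
Substituting: Recovery = 1.5970 / 4.3100 * 100
Result: 37.0534 %


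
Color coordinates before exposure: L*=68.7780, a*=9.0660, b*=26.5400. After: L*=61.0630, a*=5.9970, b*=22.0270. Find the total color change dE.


dL = -7.7150, da = -3.0690, db = -4.5130
dE = sqrt((-7.7150)^2 + (-3.0690)^2 + (-4.5130)^2) = 9.4502


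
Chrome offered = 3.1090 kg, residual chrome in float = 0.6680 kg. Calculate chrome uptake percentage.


Formula: Uptake = (offered - residual) / offered * 100
Substituting: Uptake = (3.1090 - 0.6680) / 3.1090 * 100
Result: 78.5140 %


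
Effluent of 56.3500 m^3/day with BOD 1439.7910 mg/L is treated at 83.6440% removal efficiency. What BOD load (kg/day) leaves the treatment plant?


Load_in = volume * conc / 1000 = 56.3500 * 1439.7910 / 1000 = 81.1322 kg/day
Removed = Load_in * eff / 100 = 81.1322 * 83.6440 / 100 = 67.8622 kg/day
Load_out = Load_in - Removed = 81.1322 - 67.8622 = 13.2700 kg/day


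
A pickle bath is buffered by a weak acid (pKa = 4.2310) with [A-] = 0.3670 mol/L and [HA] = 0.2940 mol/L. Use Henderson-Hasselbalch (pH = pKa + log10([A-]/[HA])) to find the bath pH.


ratio = [A-] / [HA] = 0.3670 / 0.2940 = 1.2483
log10(ratio) = 0.0963187
pH = pKa + log10(ratio) = 4.2310 + 0.0963187 = 4.3273


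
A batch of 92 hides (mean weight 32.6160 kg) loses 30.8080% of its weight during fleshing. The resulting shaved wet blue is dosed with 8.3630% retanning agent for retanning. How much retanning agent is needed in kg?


Total_raw = N * avg_wt = 92 * 32.6160 = 3000.6720 kg
Substrate = Total_raw * (1 - loss/100) = 3000.6720 * (1 - 30.8080/100) = 2076.2250 kg
Retan = Substrate * pct / 100 = 2076.2250 * 8.3630 / 100 = 173.6347 kg


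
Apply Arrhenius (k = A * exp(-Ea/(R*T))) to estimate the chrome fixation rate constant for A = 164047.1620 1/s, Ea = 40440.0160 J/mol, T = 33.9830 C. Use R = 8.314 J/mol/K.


T_K = T_C + 273.15 = 33.9830 + 273.15 = 307.1330 K
exponent = -Ea / (R * T_K) = -40440.0160 / (8.314 * 307.1330) = -15.8371
k = A * exp(exponent) = 164047.1620 * exp(-15.8371) = 0.0217279 1/s


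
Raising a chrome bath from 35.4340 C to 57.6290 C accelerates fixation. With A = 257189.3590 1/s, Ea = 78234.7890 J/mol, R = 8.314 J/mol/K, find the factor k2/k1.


T1 = 35.4340 + 273.15 = 308.5840 K; T2 = 57.6290 + 273.15 = 330.7790 K
k1 = A * exp(-Ea/(R*T1)) = 257189.3590 * exp(-78234.7890/(8.314*308.5840)) = 1.4683e-08 1/s
k2 = A * exp(-Ea/(R*T2)) = 257189.3590 * exp(-78234.7890/(8.314*330.7790)) = 1.1362e-07 1/s
k2/k1 = 1.1362e-07 / 1.4683e-08 = 7.7379


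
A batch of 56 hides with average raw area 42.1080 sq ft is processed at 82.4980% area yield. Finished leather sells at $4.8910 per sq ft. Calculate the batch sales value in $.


Raw_total = N * avg_area = 56 * 42.1080 = 2358.0480 sq ft
Finished = Raw_total * yield / 100 = 2358.0480 * 82.4980 / 100 = 1945.3424 sq ft
Value = Finished * price = 1945.3424 * 4.8910 = 9514.6699 $


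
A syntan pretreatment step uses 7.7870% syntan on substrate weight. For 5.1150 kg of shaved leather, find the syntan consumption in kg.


Formula: Syntan = substrate * pct / 100
Substituting: Syntan = 5.1150 * 7.7870 / 100
Result: 0.3983 kg


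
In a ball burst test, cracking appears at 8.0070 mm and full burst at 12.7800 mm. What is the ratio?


Formula: Ratio = crack / burst
Substituting: Ratio = 8.0070 / 12.7800
Result: 0.6265


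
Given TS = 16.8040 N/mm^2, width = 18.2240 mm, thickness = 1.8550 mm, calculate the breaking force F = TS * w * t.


Formula: F = TS * w * t
Substituting: F = 16.8040 * 18.2240 * 1.8550
Result: 568.0680 N


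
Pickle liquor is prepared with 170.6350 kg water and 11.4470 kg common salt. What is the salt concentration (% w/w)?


Formula: Conc = salt / (water + salt) * 100
Substituting: Conc = 11.4470 / (170.6350 + 11.4470) * 100
Result: 6.2867 %


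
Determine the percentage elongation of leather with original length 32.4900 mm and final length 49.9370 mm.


Formula: Elongation = (Lf - L0) / L0 * 100
Substituting: Elongation = (49.9370 - 32.4900) / 32.4900 * 100
Result: 53.6996 %


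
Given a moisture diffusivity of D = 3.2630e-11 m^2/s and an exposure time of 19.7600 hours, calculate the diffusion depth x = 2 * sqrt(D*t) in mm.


t = 19.7600 hr * 3600 = 71136.0000 s
D * t = 3.2630e-11 * 71136.0000 = 2.3212e-06
x = 2 * sqrt(D*t) = 2 * sqrt(2.3212e-06) = 0.00304708 m = 3.0471 mm


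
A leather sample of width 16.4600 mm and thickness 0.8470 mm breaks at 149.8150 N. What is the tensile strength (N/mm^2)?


Formula: TS = force / (width * thickness)
Substituting: TS = 149.8150 / (16.4600 * 0.8470)
Result: 10.7459 N/mm^2


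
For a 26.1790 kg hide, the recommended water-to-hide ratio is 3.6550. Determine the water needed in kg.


Formula: Water = hide_weight * ratio
Substituting: Water = 26.1790 * 3.6550
Result: 95.6842 kg


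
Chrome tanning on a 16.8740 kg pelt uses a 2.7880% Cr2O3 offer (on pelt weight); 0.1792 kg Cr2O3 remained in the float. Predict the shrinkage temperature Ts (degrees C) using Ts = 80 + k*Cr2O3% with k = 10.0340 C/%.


Offered = pelt * offer_pct / 100 = 16.8740 * 2.7880 / 100 = 0.4704 kg
Uptake = offered - residual = 0.4704 - 0.1792 = 0.2912 kg
Cr2O3% on pelt = uptake / pelt * 100 = 0.2912 / 16.8740 * 100 = 1.7260 %
Ts = 80 + k * Cr2O3% = 80 + 10.0340 * 1.7260 = 97.3188 C


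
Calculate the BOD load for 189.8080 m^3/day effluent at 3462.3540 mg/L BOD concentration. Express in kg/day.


Formula: BOD_load = volume * conc / 1000
Substituting: BOD_load = 189.8080 * 3462.3540 / 1000
Result: 657.1825 kg/day


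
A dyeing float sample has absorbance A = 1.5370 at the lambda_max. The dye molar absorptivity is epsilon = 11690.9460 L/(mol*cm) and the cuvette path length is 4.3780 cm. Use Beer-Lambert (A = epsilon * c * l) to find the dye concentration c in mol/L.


Formula: c = A / (epsilon * l)
Substituting: c = 1.5370 / (11690.9460 * 4.3780)
Result: 3.0030e-05 mol/L


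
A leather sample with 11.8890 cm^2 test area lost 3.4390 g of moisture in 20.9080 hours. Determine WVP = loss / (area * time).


Formula: WVP = loss / (area * time)
Substituting: WVP = 3.4390 / (11.8890 * 20.9080)
Result: 0.0138348 g/(cm^2*hr)


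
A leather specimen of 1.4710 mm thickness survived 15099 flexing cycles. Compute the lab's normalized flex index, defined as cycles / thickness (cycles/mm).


Formula: Index = cycles / thickness
Substituting: Index = 15099 / 1.4710
Result: 10264.4460 cycles/mm


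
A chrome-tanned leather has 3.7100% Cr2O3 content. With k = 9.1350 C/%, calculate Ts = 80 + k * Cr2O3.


Formula: Ts = 80 + k * Cr2O3
Substituting: Ts = 80 + 9.1350 * 3.7100
Result: 113.8909 C


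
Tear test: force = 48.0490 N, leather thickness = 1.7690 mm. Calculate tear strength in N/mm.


Formula: Tear strength = force / thickness
Substituting: Tear strength = 48.0490 / 1.7690
Result: 27.1617 N/mm


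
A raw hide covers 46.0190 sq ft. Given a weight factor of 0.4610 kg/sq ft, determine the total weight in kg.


Formula: Weight = area * weight_per_sqft
Substituting: Weight = 46.0190 * 0.4610
Result: 21.2148 kg


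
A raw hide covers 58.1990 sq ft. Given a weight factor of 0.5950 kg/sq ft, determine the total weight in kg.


Formula: Weight = area * weight_per_sqft
Substituting: Weight = 58.1990 * 0.5950
Result: 34.6284 kg


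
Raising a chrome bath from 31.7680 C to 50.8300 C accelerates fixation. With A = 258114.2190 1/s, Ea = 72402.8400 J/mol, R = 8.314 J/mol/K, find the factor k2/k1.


T1 = 31.7680 + 273.15 = 304.9180 K; T2 = 50.8300 + 273.15 = 323.9800 K
k1 = A * exp(-Ea/(R*T1)) = 258114.2190 * exp(-72402.8400/(8.314*304.9180)) = 1.0192e-07 1/s
k2 = A * exp(-Ea/(R*T2)) = 258114.2190 * exp(-72402.8400/(8.314*323.9800)) = 5.4705e-07 1/s
k2/k1 = 5.4705e-07 / 1.0192e-07 = 5.3677


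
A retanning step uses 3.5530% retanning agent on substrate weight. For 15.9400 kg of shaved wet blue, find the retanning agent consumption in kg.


Formula: Retan = substrate * pct / 100
Substituting: Retan = 15.9400 * 3.5530 / 100
Result: 0.5663 kg


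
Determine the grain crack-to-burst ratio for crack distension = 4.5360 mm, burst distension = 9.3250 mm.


Formula: Ratio = crack / burst
Substituting: Ratio = 4.5360 / 9.3250
Result: 0.4864


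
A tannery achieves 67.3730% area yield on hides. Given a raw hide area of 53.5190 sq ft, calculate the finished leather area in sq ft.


Formula: finished = raw * yield / 100
Substituting: finished = 53.5190 * 67.3730 / 100
Result: 36.0574 sq ft


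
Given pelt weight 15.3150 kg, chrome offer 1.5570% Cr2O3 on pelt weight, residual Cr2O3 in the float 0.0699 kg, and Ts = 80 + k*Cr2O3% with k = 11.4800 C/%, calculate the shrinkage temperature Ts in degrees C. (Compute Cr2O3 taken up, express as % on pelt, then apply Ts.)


Offered = pelt * offer_pct / 100 = 15.3150 * 1.5570 / 100 = 0.2385 kg
Uptake = offered - residual = 0.2385 - 0.0699 = 0.1686 kg
Cr2O3% on pelt = uptake / pelt * 100 = 0.1686 / 15.3150 * 100 = 1.1006 %
Ts = 80 + k * Cr2O3% = 80 + 11.4800 * 1.1006 = 92.6347 C


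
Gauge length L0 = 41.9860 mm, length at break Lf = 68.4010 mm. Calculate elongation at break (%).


Formula: Elongation = (Lf - L0) / L0 * 100
Substituting: Elongation = (68.4010 - 41.9860) / 41.9860 * 100
Result: 62.9138 %


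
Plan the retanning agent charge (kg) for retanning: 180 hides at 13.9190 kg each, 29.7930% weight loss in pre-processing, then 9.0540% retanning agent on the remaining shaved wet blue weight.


Total_raw = N * avg_wt = 180 * 13.9190 = 2505.4200 kg
Substrate = Total_raw * (1 - loss/100) = 2505.4200 * (1 - 29.7930/100) = 1758.9802 kg
Retan = Substrate * pct / 100 = 1758.9802 * 9.0540 / 100 = 159.2581 kg


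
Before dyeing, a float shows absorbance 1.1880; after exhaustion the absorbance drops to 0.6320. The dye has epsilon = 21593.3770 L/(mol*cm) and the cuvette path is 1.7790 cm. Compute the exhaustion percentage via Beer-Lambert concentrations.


c_initial = A_i / (epsilon * l) = 1.1880 / (21593.3770 * 1.7790) = 3.0926e-05 mol/L
c_final = A_f / (epsilon * l) = 0.6320 / (21593.3770 * 1.7790) = 1.6452e-05 mol/L
Exhaustion = (c_initial - c_final) / c_initial * 100 = (3.0926e-05 - 1.6452e-05) / 3.0926e-05 * 100 = 46.8013 %


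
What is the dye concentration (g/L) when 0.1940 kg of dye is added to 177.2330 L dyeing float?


Formula: Conc = dye_mass(kg) / volume(L) * 1000
Substituting: Conc = 0.1940 / 177.2330 * 1000
Result: 1.0946 g/L


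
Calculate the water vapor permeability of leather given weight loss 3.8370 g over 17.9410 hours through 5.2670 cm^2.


Formula: WVP = loss / (area * time)
Substituting: WVP = 3.8370 / (5.2670 * 17.9410)
Result: 0.0406052 g/(cm^2*hr)


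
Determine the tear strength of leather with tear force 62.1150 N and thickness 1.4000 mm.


Formula: Tear strength = force / thickness
Substituting: Tear strength = 62.1150 / 1.4000
Result: 44.3679 N/mm


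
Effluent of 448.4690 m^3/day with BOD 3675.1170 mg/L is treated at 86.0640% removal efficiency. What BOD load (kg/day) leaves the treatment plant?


Load_in = volume * conc / 1000 = 448.4690 * 3675.1170 / 1000 = 1648.1760 kg/day
Removed = Load_in * eff / 100 = 1648.1760 * 86.0640 / 100 = 1418.4862 kg/day
Load_out = Load_in - Removed = 1648.1760 - 1418.4862 = 229.6898 kg/day


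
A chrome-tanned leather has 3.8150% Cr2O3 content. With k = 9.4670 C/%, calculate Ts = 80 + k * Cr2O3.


Formula: Ts = 80 + k * Cr2O3
Substituting: Ts = 80 + 9.4670 * 3.8150
Result: 116.1166 C


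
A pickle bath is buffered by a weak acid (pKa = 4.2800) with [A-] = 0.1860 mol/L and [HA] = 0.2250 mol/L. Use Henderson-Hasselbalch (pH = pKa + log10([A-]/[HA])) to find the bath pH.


ratio = [A-] / [HA] = 0.1860 / 0.2250 = 0.8267
log10(ratio) = -0.0826696
pH = pKa + log10(ratio) = 4.2800 - 0.0826696 = 4.1973


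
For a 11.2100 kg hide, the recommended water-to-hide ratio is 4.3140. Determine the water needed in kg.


Formula: Water = hide_weight * ratio
Substituting: Water = 11.2100 * 4.3140
Result: 48.3599 kg


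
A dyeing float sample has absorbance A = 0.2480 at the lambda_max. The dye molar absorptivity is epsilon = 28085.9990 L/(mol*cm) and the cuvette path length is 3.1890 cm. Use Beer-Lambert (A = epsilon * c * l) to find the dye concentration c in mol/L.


Formula: c = A / (epsilon * l)
Substituting: c = 0.2480 / (28085.9990 * 3.1890)
Result: 2.7689e-06 mol/L


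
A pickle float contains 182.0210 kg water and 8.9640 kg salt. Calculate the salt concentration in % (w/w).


Formula: Conc = salt / (water + salt) * 100
Substituting: Conc = 8.9640 / (182.0210 + 8.9640) * 100
Result: 4.6936 %


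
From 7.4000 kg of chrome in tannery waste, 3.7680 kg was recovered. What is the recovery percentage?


Formula: Recovery = recovered / input * 100
Substituting: Recovery = 3.7680 / 7.4000 * 100
Result: 50.9189 %


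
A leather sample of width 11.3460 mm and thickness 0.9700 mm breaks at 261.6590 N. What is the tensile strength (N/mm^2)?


Formula: TS = force / (width * thickness)
Substituting: TS = 261.6590 / (11.3460 * 0.9700)
Result: 23.7750 N/mm^2


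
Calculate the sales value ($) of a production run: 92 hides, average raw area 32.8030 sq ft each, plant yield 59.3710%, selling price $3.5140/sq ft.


Raw_total = N * avg_area = 92 * 32.8030 = 3017.8760 sq ft
Finished = Raw_total * yield / 100 = 3017.8760 * 59.3710 / 100 = 1791.7432 sq ft
Value = Finished * price = 1791.7432 * 3.5140 = 6296.1855 $


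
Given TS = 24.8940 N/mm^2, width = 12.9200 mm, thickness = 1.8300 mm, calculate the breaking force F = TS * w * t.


Formula: F = TS * w * t
Substituting: F = 24.8940 * 12.9200 * 1.8300
Result: 588.5838 N


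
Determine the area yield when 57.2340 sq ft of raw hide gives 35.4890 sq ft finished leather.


Formula: Yield = finished / raw * 100
Substituting: Yield = 35.4890 / 57.2340 * 100
Result: 62.0068 %


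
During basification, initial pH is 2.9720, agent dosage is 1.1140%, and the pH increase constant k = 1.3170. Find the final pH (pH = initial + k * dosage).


Formula: pH_final = pH_initial + k * base_pct
Substituting: pH_final = 2.9720 + 1.3170 * 1.1140
Result: 4.4391


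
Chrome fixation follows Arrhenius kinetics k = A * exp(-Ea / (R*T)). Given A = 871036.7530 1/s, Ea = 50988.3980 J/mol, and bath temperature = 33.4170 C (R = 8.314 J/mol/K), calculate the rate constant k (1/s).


T_K = T_C + 273.15 = 33.4170 + 273.15 = 306.5670 K
exponent = -Ea / (R * T_K) = -50988.3980 / (8.314 * 306.5670) = -20.0049
k = A * exp(exponent) = 871036.7530 * exp(-20.0049) = 0.0017866 1/s


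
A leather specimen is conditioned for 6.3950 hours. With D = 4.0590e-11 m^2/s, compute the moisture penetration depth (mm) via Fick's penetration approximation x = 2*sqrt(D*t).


t = 6.3950 hr * 3600 = 23022.0000 s
D * t = 4.0590e-11 * 23022.0000 = 9.3446e-07
x = 2 * sqrt(D*t) = 2 * sqrt(9.3446e-07) = 0.00193335 m = 1.9334 mm


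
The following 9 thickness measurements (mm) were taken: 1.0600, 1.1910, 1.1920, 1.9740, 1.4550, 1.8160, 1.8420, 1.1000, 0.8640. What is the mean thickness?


Formula: Average = sum / n
Substituting: Average = 12.4940 / 9
Result: 1.3882 mm


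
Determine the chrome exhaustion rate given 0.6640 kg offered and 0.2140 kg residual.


Formula: Uptake = (offered - residual) / offered * 100
Substituting: Uptake = (0.6640 - 0.2140) / 0.6640 * 100
Result: 67.7711 %


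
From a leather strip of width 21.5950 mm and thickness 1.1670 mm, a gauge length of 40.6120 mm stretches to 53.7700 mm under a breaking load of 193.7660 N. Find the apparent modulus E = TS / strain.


TS = F / (w * t) = 193.7660 / (21.5950 * 1.1670) = 7.6887 N/mm^2
strain = (Lf - L0) / L0 = (53.7700 - 40.6120) / 40.6120 = 0.3240
E = TS / strain = 7.6887 / 0.3240 = 23.7311 N/mm^2


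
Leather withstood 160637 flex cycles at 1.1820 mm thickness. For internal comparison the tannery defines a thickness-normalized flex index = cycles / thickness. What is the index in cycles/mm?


Formula: Index = cycles / thickness
Substituting: Index = 160637 / 1.1820
Result: 135902.7073 cycles/mm


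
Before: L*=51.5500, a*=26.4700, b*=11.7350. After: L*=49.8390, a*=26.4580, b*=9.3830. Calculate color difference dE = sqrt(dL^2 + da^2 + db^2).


dL = -1.7110, da = -0.012, db = -2.3520
dE = sqrt((-1.7110)^2 + (-0.012)^2 + (-2.3520)^2) = 2.9085


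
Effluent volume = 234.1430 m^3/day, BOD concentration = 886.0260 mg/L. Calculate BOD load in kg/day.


Formula: BOD_load = volume * conc / 1000
Substituting: BOD_load = 234.1430 * 886.0260 / 1000
Result: 207.4568 kg/day


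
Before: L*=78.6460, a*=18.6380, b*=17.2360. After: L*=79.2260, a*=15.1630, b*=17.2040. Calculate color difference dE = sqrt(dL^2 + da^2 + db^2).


dL = 0.5800, da = -3.4750, db = -0.032
dE = sqrt(0.5800^2 + (-3.4750)^2 + (-0.032)^2) = 3.5232


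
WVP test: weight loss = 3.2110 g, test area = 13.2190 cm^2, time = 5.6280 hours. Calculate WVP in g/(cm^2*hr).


Formula: WVP = loss / (area * time)
Substituting: WVP = 3.2110 / (13.2190 * 5.6280)
Result: 0.0431606 g/(cm^2*hr)


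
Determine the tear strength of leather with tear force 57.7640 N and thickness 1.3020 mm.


Formula: Tear strength = force / thickness
Substituting: Tear strength = 57.7640 / 1.3020
Result: 44.3656 N/mm
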